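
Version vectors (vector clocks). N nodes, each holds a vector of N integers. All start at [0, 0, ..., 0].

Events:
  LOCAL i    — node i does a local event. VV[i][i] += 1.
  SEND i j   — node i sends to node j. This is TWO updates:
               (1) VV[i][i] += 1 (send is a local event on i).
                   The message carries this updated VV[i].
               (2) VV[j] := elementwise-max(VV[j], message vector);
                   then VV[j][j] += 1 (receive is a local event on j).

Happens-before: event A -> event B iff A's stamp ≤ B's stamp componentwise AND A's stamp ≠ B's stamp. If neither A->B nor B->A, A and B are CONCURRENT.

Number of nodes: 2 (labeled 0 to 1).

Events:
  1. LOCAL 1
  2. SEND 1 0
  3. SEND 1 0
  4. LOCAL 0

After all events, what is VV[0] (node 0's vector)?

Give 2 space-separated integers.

Answer: 3 3

Derivation:
Initial: VV[0]=[0, 0]
Initial: VV[1]=[0, 0]
Event 1: LOCAL 1: VV[1][1]++ -> VV[1]=[0, 1]
Event 2: SEND 1->0: VV[1][1]++ -> VV[1]=[0, 2], msg_vec=[0, 2]; VV[0]=max(VV[0],msg_vec) then VV[0][0]++ -> VV[0]=[1, 2]
Event 3: SEND 1->0: VV[1][1]++ -> VV[1]=[0, 3], msg_vec=[0, 3]; VV[0]=max(VV[0],msg_vec) then VV[0][0]++ -> VV[0]=[2, 3]
Event 4: LOCAL 0: VV[0][0]++ -> VV[0]=[3, 3]
Final vectors: VV[0]=[3, 3]; VV[1]=[0, 3]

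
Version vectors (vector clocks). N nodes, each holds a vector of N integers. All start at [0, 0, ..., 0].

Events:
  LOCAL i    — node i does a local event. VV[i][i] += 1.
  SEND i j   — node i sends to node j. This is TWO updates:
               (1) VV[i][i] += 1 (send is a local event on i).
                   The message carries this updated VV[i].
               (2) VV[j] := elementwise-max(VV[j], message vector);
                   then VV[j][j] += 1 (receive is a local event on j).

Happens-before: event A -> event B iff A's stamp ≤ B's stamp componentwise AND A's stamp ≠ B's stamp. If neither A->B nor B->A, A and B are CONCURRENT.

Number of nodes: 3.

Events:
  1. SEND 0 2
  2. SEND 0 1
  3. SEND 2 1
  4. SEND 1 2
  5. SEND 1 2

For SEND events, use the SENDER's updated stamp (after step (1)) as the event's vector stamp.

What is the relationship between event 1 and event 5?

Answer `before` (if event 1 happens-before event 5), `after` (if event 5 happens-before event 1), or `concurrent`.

Initial: VV[0]=[0, 0, 0]
Initial: VV[1]=[0, 0, 0]
Initial: VV[2]=[0, 0, 0]
Event 1: SEND 0->2: VV[0][0]++ -> VV[0]=[1, 0, 0], msg_vec=[1, 0, 0]; VV[2]=max(VV[2],msg_vec) then VV[2][2]++ -> VV[2]=[1, 0, 1]
Event 2: SEND 0->1: VV[0][0]++ -> VV[0]=[2, 0, 0], msg_vec=[2, 0, 0]; VV[1]=max(VV[1],msg_vec) then VV[1][1]++ -> VV[1]=[2, 1, 0]
Event 3: SEND 2->1: VV[2][2]++ -> VV[2]=[1, 0, 2], msg_vec=[1, 0, 2]; VV[1]=max(VV[1],msg_vec) then VV[1][1]++ -> VV[1]=[2, 2, 2]
Event 4: SEND 1->2: VV[1][1]++ -> VV[1]=[2, 3, 2], msg_vec=[2, 3, 2]; VV[2]=max(VV[2],msg_vec) then VV[2][2]++ -> VV[2]=[2, 3, 3]
Event 5: SEND 1->2: VV[1][1]++ -> VV[1]=[2, 4, 2], msg_vec=[2, 4, 2]; VV[2]=max(VV[2],msg_vec) then VV[2][2]++ -> VV[2]=[2, 4, 4]
Event 1 stamp: [1, 0, 0]
Event 5 stamp: [2, 4, 2]
[1, 0, 0] <= [2, 4, 2]? True
[2, 4, 2] <= [1, 0, 0]? False
Relation: before

Answer: before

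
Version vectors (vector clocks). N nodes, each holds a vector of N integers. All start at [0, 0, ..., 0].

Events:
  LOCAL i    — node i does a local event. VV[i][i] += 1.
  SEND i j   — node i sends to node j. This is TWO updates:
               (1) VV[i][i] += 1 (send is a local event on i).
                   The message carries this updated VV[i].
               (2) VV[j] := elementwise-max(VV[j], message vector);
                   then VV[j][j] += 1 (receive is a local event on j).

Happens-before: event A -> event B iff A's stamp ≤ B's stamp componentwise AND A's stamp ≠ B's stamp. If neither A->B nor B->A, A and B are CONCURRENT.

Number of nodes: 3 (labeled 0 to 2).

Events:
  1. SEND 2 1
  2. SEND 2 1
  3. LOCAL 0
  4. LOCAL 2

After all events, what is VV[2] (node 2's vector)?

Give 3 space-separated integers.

Initial: VV[0]=[0, 0, 0]
Initial: VV[1]=[0, 0, 0]
Initial: VV[2]=[0, 0, 0]
Event 1: SEND 2->1: VV[2][2]++ -> VV[2]=[0, 0, 1], msg_vec=[0, 0, 1]; VV[1]=max(VV[1],msg_vec) then VV[1][1]++ -> VV[1]=[0, 1, 1]
Event 2: SEND 2->1: VV[2][2]++ -> VV[2]=[0, 0, 2], msg_vec=[0, 0, 2]; VV[1]=max(VV[1],msg_vec) then VV[1][1]++ -> VV[1]=[0, 2, 2]
Event 3: LOCAL 0: VV[0][0]++ -> VV[0]=[1, 0, 0]
Event 4: LOCAL 2: VV[2][2]++ -> VV[2]=[0, 0, 3]
Final vectors: VV[0]=[1, 0, 0]; VV[1]=[0, 2, 2]; VV[2]=[0, 0, 3]

Answer: 0 0 3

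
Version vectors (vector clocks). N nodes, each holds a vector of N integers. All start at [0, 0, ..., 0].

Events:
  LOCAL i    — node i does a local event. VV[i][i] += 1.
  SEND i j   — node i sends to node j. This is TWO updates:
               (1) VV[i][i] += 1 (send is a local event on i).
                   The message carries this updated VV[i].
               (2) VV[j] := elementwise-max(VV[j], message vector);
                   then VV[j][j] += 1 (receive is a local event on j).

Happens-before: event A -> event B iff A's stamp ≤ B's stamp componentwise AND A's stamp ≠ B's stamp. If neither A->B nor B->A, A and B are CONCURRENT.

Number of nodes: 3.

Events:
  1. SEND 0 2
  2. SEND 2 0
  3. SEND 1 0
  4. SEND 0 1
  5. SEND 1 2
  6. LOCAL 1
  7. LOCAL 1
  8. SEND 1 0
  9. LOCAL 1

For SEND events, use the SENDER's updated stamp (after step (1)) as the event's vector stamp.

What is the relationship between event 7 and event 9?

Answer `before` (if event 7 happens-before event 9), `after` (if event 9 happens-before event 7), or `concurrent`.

Initial: VV[0]=[0, 0, 0]
Initial: VV[1]=[0, 0, 0]
Initial: VV[2]=[0, 0, 0]
Event 1: SEND 0->2: VV[0][0]++ -> VV[0]=[1, 0, 0], msg_vec=[1, 0, 0]; VV[2]=max(VV[2],msg_vec) then VV[2][2]++ -> VV[2]=[1, 0, 1]
Event 2: SEND 2->0: VV[2][2]++ -> VV[2]=[1, 0, 2], msg_vec=[1, 0, 2]; VV[0]=max(VV[0],msg_vec) then VV[0][0]++ -> VV[0]=[2, 0, 2]
Event 3: SEND 1->0: VV[1][1]++ -> VV[1]=[0, 1, 0], msg_vec=[0, 1, 0]; VV[0]=max(VV[0],msg_vec) then VV[0][0]++ -> VV[0]=[3, 1, 2]
Event 4: SEND 0->1: VV[0][0]++ -> VV[0]=[4, 1, 2], msg_vec=[4, 1, 2]; VV[1]=max(VV[1],msg_vec) then VV[1][1]++ -> VV[1]=[4, 2, 2]
Event 5: SEND 1->2: VV[1][1]++ -> VV[1]=[4, 3, 2], msg_vec=[4, 3, 2]; VV[2]=max(VV[2],msg_vec) then VV[2][2]++ -> VV[2]=[4, 3, 3]
Event 6: LOCAL 1: VV[1][1]++ -> VV[1]=[4, 4, 2]
Event 7: LOCAL 1: VV[1][1]++ -> VV[1]=[4, 5, 2]
Event 8: SEND 1->0: VV[1][1]++ -> VV[1]=[4, 6, 2], msg_vec=[4, 6, 2]; VV[0]=max(VV[0],msg_vec) then VV[0][0]++ -> VV[0]=[5, 6, 2]
Event 9: LOCAL 1: VV[1][1]++ -> VV[1]=[4, 7, 2]
Event 7 stamp: [4, 5, 2]
Event 9 stamp: [4, 7, 2]
[4, 5, 2] <= [4, 7, 2]? True
[4, 7, 2] <= [4, 5, 2]? False
Relation: before

Answer: before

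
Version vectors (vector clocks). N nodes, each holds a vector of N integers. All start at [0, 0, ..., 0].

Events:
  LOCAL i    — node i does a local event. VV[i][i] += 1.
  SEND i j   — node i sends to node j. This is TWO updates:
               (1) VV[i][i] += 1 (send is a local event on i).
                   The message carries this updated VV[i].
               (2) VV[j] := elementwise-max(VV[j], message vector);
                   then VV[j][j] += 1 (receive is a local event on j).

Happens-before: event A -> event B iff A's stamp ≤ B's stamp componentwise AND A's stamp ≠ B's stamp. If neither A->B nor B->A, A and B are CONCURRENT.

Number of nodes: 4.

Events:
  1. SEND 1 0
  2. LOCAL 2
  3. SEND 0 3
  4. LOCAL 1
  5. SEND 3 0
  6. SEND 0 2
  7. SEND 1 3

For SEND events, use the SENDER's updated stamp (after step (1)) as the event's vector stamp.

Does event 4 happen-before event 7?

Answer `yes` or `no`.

Answer: yes

Derivation:
Initial: VV[0]=[0, 0, 0, 0]
Initial: VV[1]=[0, 0, 0, 0]
Initial: VV[2]=[0, 0, 0, 0]
Initial: VV[3]=[0, 0, 0, 0]
Event 1: SEND 1->0: VV[1][1]++ -> VV[1]=[0, 1, 0, 0], msg_vec=[0, 1, 0, 0]; VV[0]=max(VV[0],msg_vec) then VV[0][0]++ -> VV[0]=[1, 1, 0, 0]
Event 2: LOCAL 2: VV[2][2]++ -> VV[2]=[0, 0, 1, 0]
Event 3: SEND 0->3: VV[0][0]++ -> VV[0]=[2, 1, 0, 0], msg_vec=[2, 1, 0, 0]; VV[3]=max(VV[3],msg_vec) then VV[3][3]++ -> VV[3]=[2, 1, 0, 1]
Event 4: LOCAL 1: VV[1][1]++ -> VV[1]=[0, 2, 0, 0]
Event 5: SEND 3->0: VV[3][3]++ -> VV[3]=[2, 1, 0, 2], msg_vec=[2, 1, 0, 2]; VV[0]=max(VV[0],msg_vec) then VV[0][0]++ -> VV[0]=[3, 1, 0, 2]
Event 6: SEND 0->2: VV[0][0]++ -> VV[0]=[4, 1, 0, 2], msg_vec=[4, 1, 0, 2]; VV[2]=max(VV[2],msg_vec) then VV[2][2]++ -> VV[2]=[4, 1, 2, 2]
Event 7: SEND 1->3: VV[1][1]++ -> VV[1]=[0, 3, 0, 0], msg_vec=[0, 3, 0, 0]; VV[3]=max(VV[3],msg_vec) then VV[3][3]++ -> VV[3]=[2, 3, 0, 3]
Event 4 stamp: [0, 2, 0, 0]
Event 7 stamp: [0, 3, 0, 0]
[0, 2, 0, 0] <= [0, 3, 0, 0]? True. Equal? False. Happens-before: True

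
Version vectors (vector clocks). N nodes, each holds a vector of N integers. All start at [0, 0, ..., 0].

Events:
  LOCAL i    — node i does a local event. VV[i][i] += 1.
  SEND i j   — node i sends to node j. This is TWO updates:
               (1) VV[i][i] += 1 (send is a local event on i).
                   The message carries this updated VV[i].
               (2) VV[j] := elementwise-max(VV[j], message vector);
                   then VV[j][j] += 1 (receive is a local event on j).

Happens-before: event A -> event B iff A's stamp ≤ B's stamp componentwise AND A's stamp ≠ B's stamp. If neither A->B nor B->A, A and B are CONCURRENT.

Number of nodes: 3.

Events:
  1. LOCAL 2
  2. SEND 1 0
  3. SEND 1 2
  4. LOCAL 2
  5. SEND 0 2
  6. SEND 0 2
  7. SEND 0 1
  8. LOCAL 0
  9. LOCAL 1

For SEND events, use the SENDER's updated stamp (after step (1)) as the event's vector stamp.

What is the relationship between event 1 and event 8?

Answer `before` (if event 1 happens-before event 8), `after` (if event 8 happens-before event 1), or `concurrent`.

Answer: concurrent

Derivation:
Initial: VV[0]=[0, 0, 0]
Initial: VV[1]=[0, 0, 0]
Initial: VV[2]=[0, 0, 0]
Event 1: LOCAL 2: VV[2][2]++ -> VV[2]=[0, 0, 1]
Event 2: SEND 1->0: VV[1][1]++ -> VV[1]=[0, 1, 0], msg_vec=[0, 1, 0]; VV[0]=max(VV[0],msg_vec) then VV[0][0]++ -> VV[0]=[1, 1, 0]
Event 3: SEND 1->2: VV[1][1]++ -> VV[1]=[0, 2, 0], msg_vec=[0, 2, 0]; VV[2]=max(VV[2],msg_vec) then VV[2][2]++ -> VV[2]=[0, 2, 2]
Event 4: LOCAL 2: VV[2][2]++ -> VV[2]=[0, 2, 3]
Event 5: SEND 0->2: VV[0][0]++ -> VV[0]=[2, 1, 0], msg_vec=[2, 1, 0]; VV[2]=max(VV[2],msg_vec) then VV[2][2]++ -> VV[2]=[2, 2, 4]
Event 6: SEND 0->2: VV[0][0]++ -> VV[0]=[3, 1, 0], msg_vec=[3, 1, 0]; VV[2]=max(VV[2],msg_vec) then VV[2][2]++ -> VV[2]=[3, 2, 5]
Event 7: SEND 0->1: VV[0][0]++ -> VV[0]=[4, 1, 0], msg_vec=[4, 1, 0]; VV[1]=max(VV[1],msg_vec) then VV[1][1]++ -> VV[1]=[4, 3, 0]
Event 8: LOCAL 0: VV[0][0]++ -> VV[0]=[5, 1, 0]
Event 9: LOCAL 1: VV[1][1]++ -> VV[1]=[4, 4, 0]
Event 1 stamp: [0, 0, 1]
Event 8 stamp: [5, 1, 0]
[0, 0, 1] <= [5, 1, 0]? False
[5, 1, 0] <= [0, 0, 1]? False
Relation: concurrent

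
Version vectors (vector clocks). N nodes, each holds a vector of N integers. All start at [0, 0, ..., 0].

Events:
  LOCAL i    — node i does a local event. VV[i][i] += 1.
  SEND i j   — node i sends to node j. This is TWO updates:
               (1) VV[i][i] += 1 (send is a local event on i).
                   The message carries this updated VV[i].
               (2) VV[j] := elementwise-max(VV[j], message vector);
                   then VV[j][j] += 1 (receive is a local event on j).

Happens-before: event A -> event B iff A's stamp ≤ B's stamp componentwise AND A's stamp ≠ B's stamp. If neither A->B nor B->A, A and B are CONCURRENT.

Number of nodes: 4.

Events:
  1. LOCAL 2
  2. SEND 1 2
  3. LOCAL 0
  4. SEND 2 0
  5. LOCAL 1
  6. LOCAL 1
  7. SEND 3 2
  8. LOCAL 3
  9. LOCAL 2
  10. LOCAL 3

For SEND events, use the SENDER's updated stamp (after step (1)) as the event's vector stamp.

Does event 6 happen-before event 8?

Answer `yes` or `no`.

Answer: no

Derivation:
Initial: VV[0]=[0, 0, 0, 0]
Initial: VV[1]=[0, 0, 0, 0]
Initial: VV[2]=[0, 0, 0, 0]
Initial: VV[3]=[0, 0, 0, 0]
Event 1: LOCAL 2: VV[2][2]++ -> VV[2]=[0, 0, 1, 0]
Event 2: SEND 1->2: VV[1][1]++ -> VV[1]=[0, 1, 0, 0], msg_vec=[0, 1, 0, 0]; VV[2]=max(VV[2],msg_vec) then VV[2][2]++ -> VV[2]=[0, 1, 2, 0]
Event 3: LOCAL 0: VV[0][0]++ -> VV[0]=[1, 0, 0, 0]
Event 4: SEND 2->0: VV[2][2]++ -> VV[2]=[0, 1, 3, 0], msg_vec=[0, 1, 3, 0]; VV[0]=max(VV[0],msg_vec) then VV[0][0]++ -> VV[0]=[2, 1, 3, 0]
Event 5: LOCAL 1: VV[1][1]++ -> VV[1]=[0, 2, 0, 0]
Event 6: LOCAL 1: VV[1][1]++ -> VV[1]=[0, 3, 0, 0]
Event 7: SEND 3->2: VV[3][3]++ -> VV[3]=[0, 0, 0, 1], msg_vec=[0, 0, 0, 1]; VV[2]=max(VV[2],msg_vec) then VV[2][2]++ -> VV[2]=[0, 1, 4, 1]
Event 8: LOCAL 3: VV[3][3]++ -> VV[3]=[0, 0, 0, 2]
Event 9: LOCAL 2: VV[2][2]++ -> VV[2]=[0, 1, 5, 1]
Event 10: LOCAL 3: VV[3][3]++ -> VV[3]=[0, 0, 0, 3]
Event 6 stamp: [0, 3, 0, 0]
Event 8 stamp: [0, 0, 0, 2]
[0, 3, 0, 0] <= [0, 0, 0, 2]? False. Equal? False. Happens-before: False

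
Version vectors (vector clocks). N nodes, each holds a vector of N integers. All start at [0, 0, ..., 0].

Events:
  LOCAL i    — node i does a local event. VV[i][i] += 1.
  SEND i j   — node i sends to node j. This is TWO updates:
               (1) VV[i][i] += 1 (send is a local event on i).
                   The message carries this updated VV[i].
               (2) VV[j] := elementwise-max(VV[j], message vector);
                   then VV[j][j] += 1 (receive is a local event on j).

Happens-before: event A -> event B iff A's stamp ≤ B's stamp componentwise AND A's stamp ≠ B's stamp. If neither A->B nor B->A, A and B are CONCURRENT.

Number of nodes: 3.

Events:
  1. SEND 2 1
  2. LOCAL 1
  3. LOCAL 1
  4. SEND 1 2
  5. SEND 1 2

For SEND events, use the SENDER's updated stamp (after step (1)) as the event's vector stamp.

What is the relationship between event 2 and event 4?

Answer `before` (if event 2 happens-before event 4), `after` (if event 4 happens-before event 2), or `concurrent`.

Initial: VV[0]=[0, 0, 0]
Initial: VV[1]=[0, 0, 0]
Initial: VV[2]=[0, 0, 0]
Event 1: SEND 2->1: VV[2][2]++ -> VV[2]=[0, 0, 1], msg_vec=[0, 0, 1]; VV[1]=max(VV[1],msg_vec) then VV[1][1]++ -> VV[1]=[0, 1, 1]
Event 2: LOCAL 1: VV[1][1]++ -> VV[1]=[0, 2, 1]
Event 3: LOCAL 1: VV[1][1]++ -> VV[1]=[0, 3, 1]
Event 4: SEND 1->2: VV[1][1]++ -> VV[1]=[0, 4, 1], msg_vec=[0, 4, 1]; VV[2]=max(VV[2],msg_vec) then VV[2][2]++ -> VV[2]=[0, 4, 2]
Event 5: SEND 1->2: VV[1][1]++ -> VV[1]=[0, 5, 1], msg_vec=[0, 5, 1]; VV[2]=max(VV[2],msg_vec) then VV[2][2]++ -> VV[2]=[0, 5, 3]
Event 2 stamp: [0, 2, 1]
Event 4 stamp: [0, 4, 1]
[0, 2, 1] <= [0, 4, 1]? True
[0, 4, 1] <= [0, 2, 1]? False
Relation: before

Answer: before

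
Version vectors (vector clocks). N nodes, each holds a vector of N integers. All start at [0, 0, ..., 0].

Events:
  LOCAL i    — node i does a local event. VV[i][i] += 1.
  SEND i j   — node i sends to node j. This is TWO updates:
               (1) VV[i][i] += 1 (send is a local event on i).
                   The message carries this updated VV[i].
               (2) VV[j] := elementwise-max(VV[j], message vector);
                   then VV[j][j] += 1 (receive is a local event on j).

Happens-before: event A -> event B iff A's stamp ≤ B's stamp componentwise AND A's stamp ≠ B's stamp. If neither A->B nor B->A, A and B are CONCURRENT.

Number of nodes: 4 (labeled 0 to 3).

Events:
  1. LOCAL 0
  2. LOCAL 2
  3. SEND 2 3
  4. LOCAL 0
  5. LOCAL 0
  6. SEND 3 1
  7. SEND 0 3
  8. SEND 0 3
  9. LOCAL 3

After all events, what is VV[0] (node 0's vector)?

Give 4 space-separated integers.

Answer: 5 0 0 0

Derivation:
Initial: VV[0]=[0, 0, 0, 0]
Initial: VV[1]=[0, 0, 0, 0]
Initial: VV[2]=[0, 0, 0, 0]
Initial: VV[3]=[0, 0, 0, 0]
Event 1: LOCAL 0: VV[0][0]++ -> VV[0]=[1, 0, 0, 0]
Event 2: LOCAL 2: VV[2][2]++ -> VV[2]=[0, 0, 1, 0]
Event 3: SEND 2->3: VV[2][2]++ -> VV[2]=[0, 0, 2, 0], msg_vec=[0, 0, 2, 0]; VV[3]=max(VV[3],msg_vec) then VV[3][3]++ -> VV[3]=[0, 0, 2, 1]
Event 4: LOCAL 0: VV[0][0]++ -> VV[0]=[2, 0, 0, 0]
Event 5: LOCAL 0: VV[0][0]++ -> VV[0]=[3, 0, 0, 0]
Event 6: SEND 3->1: VV[3][3]++ -> VV[3]=[0, 0, 2, 2], msg_vec=[0, 0, 2, 2]; VV[1]=max(VV[1],msg_vec) then VV[1][1]++ -> VV[1]=[0, 1, 2, 2]
Event 7: SEND 0->3: VV[0][0]++ -> VV[0]=[4, 0, 0, 0], msg_vec=[4, 0, 0, 0]; VV[3]=max(VV[3],msg_vec) then VV[3][3]++ -> VV[3]=[4, 0, 2, 3]
Event 8: SEND 0->3: VV[0][0]++ -> VV[0]=[5, 0, 0, 0], msg_vec=[5, 0, 0, 0]; VV[3]=max(VV[3],msg_vec) then VV[3][3]++ -> VV[3]=[5, 0, 2, 4]
Event 9: LOCAL 3: VV[3][3]++ -> VV[3]=[5, 0, 2, 5]
Final vectors: VV[0]=[5, 0, 0, 0]; VV[1]=[0, 1, 2, 2]; VV[2]=[0, 0, 2, 0]; VV[3]=[5, 0, 2, 5]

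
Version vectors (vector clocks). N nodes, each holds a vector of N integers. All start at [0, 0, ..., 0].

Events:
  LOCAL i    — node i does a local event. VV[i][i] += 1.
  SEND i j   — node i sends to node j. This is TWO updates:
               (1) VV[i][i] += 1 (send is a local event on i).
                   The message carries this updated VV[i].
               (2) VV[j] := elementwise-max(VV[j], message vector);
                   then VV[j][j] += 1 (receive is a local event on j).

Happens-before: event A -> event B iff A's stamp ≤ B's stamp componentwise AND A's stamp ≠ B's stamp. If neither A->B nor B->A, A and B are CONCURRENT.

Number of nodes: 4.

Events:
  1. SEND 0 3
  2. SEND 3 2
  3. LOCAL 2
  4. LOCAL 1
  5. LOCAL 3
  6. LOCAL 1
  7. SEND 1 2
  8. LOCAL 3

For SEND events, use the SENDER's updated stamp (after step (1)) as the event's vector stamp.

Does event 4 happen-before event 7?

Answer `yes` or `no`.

Answer: yes

Derivation:
Initial: VV[0]=[0, 0, 0, 0]
Initial: VV[1]=[0, 0, 0, 0]
Initial: VV[2]=[0, 0, 0, 0]
Initial: VV[3]=[0, 0, 0, 0]
Event 1: SEND 0->3: VV[0][0]++ -> VV[0]=[1, 0, 0, 0], msg_vec=[1, 0, 0, 0]; VV[3]=max(VV[3],msg_vec) then VV[3][3]++ -> VV[3]=[1, 0, 0, 1]
Event 2: SEND 3->2: VV[3][3]++ -> VV[3]=[1, 0, 0, 2], msg_vec=[1, 0, 0, 2]; VV[2]=max(VV[2],msg_vec) then VV[2][2]++ -> VV[2]=[1, 0, 1, 2]
Event 3: LOCAL 2: VV[2][2]++ -> VV[2]=[1, 0, 2, 2]
Event 4: LOCAL 1: VV[1][1]++ -> VV[1]=[0, 1, 0, 0]
Event 5: LOCAL 3: VV[3][3]++ -> VV[3]=[1, 0, 0, 3]
Event 6: LOCAL 1: VV[1][1]++ -> VV[1]=[0, 2, 0, 0]
Event 7: SEND 1->2: VV[1][1]++ -> VV[1]=[0, 3, 0, 0], msg_vec=[0, 3, 0, 0]; VV[2]=max(VV[2],msg_vec) then VV[2][2]++ -> VV[2]=[1, 3, 3, 2]
Event 8: LOCAL 3: VV[3][3]++ -> VV[3]=[1, 0, 0, 4]
Event 4 stamp: [0, 1, 0, 0]
Event 7 stamp: [0, 3, 0, 0]
[0, 1, 0, 0] <= [0, 3, 0, 0]? True. Equal? False. Happens-before: True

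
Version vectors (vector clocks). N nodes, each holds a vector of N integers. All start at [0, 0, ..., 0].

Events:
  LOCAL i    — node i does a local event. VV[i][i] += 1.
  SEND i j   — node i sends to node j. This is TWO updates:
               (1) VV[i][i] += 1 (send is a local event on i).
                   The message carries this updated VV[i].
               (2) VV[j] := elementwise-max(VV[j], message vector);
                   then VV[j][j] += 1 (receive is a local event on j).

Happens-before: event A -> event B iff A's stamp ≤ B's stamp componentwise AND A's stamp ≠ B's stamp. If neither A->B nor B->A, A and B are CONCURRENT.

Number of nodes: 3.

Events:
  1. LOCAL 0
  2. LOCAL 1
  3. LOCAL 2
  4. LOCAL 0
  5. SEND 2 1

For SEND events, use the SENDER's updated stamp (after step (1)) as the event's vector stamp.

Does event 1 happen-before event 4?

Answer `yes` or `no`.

Answer: yes

Derivation:
Initial: VV[0]=[0, 0, 0]
Initial: VV[1]=[0, 0, 0]
Initial: VV[2]=[0, 0, 0]
Event 1: LOCAL 0: VV[0][0]++ -> VV[0]=[1, 0, 0]
Event 2: LOCAL 1: VV[1][1]++ -> VV[1]=[0, 1, 0]
Event 3: LOCAL 2: VV[2][2]++ -> VV[2]=[0, 0, 1]
Event 4: LOCAL 0: VV[0][0]++ -> VV[0]=[2, 0, 0]
Event 5: SEND 2->1: VV[2][2]++ -> VV[2]=[0, 0, 2], msg_vec=[0, 0, 2]; VV[1]=max(VV[1],msg_vec) then VV[1][1]++ -> VV[1]=[0, 2, 2]
Event 1 stamp: [1, 0, 0]
Event 4 stamp: [2, 0, 0]
[1, 0, 0] <= [2, 0, 0]? True. Equal? False. Happens-before: True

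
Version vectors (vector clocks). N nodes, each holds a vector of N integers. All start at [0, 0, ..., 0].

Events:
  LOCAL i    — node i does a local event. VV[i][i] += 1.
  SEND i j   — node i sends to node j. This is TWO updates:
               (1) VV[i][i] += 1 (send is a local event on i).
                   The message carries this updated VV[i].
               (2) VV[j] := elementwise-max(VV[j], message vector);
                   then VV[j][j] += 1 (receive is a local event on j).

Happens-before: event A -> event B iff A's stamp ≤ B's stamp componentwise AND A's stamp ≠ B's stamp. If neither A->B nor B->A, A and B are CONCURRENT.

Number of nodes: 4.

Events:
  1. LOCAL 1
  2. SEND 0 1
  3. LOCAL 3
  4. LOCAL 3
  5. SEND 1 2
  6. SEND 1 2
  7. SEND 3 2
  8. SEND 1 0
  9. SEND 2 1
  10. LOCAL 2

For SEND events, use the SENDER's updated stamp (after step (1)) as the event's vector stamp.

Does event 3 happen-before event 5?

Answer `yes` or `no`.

Initial: VV[0]=[0, 0, 0, 0]
Initial: VV[1]=[0, 0, 0, 0]
Initial: VV[2]=[0, 0, 0, 0]
Initial: VV[3]=[0, 0, 0, 0]
Event 1: LOCAL 1: VV[1][1]++ -> VV[1]=[0, 1, 0, 0]
Event 2: SEND 0->1: VV[0][0]++ -> VV[0]=[1, 0, 0, 0], msg_vec=[1, 0, 0, 0]; VV[1]=max(VV[1],msg_vec) then VV[1][1]++ -> VV[1]=[1, 2, 0, 0]
Event 3: LOCAL 3: VV[3][3]++ -> VV[3]=[0, 0, 0, 1]
Event 4: LOCAL 3: VV[3][3]++ -> VV[3]=[0, 0, 0, 2]
Event 5: SEND 1->2: VV[1][1]++ -> VV[1]=[1, 3, 0, 0], msg_vec=[1, 3, 0, 0]; VV[2]=max(VV[2],msg_vec) then VV[2][2]++ -> VV[2]=[1, 3, 1, 0]
Event 6: SEND 1->2: VV[1][1]++ -> VV[1]=[1, 4, 0, 0], msg_vec=[1, 4, 0, 0]; VV[2]=max(VV[2],msg_vec) then VV[2][2]++ -> VV[2]=[1, 4, 2, 0]
Event 7: SEND 3->2: VV[3][3]++ -> VV[3]=[0, 0, 0, 3], msg_vec=[0, 0, 0, 3]; VV[2]=max(VV[2],msg_vec) then VV[2][2]++ -> VV[2]=[1, 4, 3, 3]
Event 8: SEND 1->0: VV[1][1]++ -> VV[1]=[1, 5, 0, 0], msg_vec=[1, 5, 0, 0]; VV[0]=max(VV[0],msg_vec) then VV[0][0]++ -> VV[0]=[2, 5, 0, 0]
Event 9: SEND 2->1: VV[2][2]++ -> VV[2]=[1, 4, 4, 3], msg_vec=[1, 4, 4, 3]; VV[1]=max(VV[1],msg_vec) then VV[1][1]++ -> VV[1]=[1, 6, 4, 3]
Event 10: LOCAL 2: VV[2][2]++ -> VV[2]=[1, 4, 5, 3]
Event 3 stamp: [0, 0, 0, 1]
Event 5 stamp: [1, 3, 0, 0]
[0, 0, 0, 1] <= [1, 3, 0, 0]? False. Equal? False. Happens-before: False

Answer: no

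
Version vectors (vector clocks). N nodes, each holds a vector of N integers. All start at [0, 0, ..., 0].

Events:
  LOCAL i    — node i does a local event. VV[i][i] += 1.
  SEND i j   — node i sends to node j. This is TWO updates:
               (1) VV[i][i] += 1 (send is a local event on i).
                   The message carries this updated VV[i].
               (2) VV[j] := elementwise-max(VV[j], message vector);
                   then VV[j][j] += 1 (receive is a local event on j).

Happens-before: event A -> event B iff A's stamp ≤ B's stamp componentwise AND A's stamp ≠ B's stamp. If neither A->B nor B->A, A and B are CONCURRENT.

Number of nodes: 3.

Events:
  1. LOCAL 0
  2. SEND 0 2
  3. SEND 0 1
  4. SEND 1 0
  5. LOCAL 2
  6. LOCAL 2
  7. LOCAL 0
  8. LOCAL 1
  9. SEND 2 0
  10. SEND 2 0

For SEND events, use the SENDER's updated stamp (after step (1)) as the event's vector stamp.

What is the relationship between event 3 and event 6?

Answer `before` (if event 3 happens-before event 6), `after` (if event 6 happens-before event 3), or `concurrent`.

Initial: VV[0]=[0, 0, 0]
Initial: VV[1]=[0, 0, 0]
Initial: VV[2]=[0, 0, 0]
Event 1: LOCAL 0: VV[0][0]++ -> VV[0]=[1, 0, 0]
Event 2: SEND 0->2: VV[0][0]++ -> VV[0]=[2, 0, 0], msg_vec=[2, 0, 0]; VV[2]=max(VV[2],msg_vec) then VV[2][2]++ -> VV[2]=[2, 0, 1]
Event 3: SEND 0->1: VV[0][0]++ -> VV[0]=[3, 0, 0], msg_vec=[3, 0, 0]; VV[1]=max(VV[1],msg_vec) then VV[1][1]++ -> VV[1]=[3, 1, 0]
Event 4: SEND 1->0: VV[1][1]++ -> VV[1]=[3, 2, 0], msg_vec=[3, 2, 0]; VV[0]=max(VV[0],msg_vec) then VV[0][0]++ -> VV[0]=[4, 2, 0]
Event 5: LOCAL 2: VV[2][2]++ -> VV[2]=[2, 0, 2]
Event 6: LOCAL 2: VV[2][2]++ -> VV[2]=[2, 0, 3]
Event 7: LOCAL 0: VV[0][0]++ -> VV[0]=[5, 2, 0]
Event 8: LOCAL 1: VV[1][1]++ -> VV[1]=[3, 3, 0]
Event 9: SEND 2->0: VV[2][2]++ -> VV[2]=[2, 0, 4], msg_vec=[2, 0, 4]; VV[0]=max(VV[0],msg_vec) then VV[0][0]++ -> VV[0]=[6, 2, 4]
Event 10: SEND 2->0: VV[2][2]++ -> VV[2]=[2, 0, 5], msg_vec=[2, 0, 5]; VV[0]=max(VV[0],msg_vec) then VV[0][0]++ -> VV[0]=[7, 2, 5]
Event 3 stamp: [3, 0, 0]
Event 6 stamp: [2, 0, 3]
[3, 0, 0] <= [2, 0, 3]? False
[2, 0, 3] <= [3, 0, 0]? False
Relation: concurrent

Answer: concurrent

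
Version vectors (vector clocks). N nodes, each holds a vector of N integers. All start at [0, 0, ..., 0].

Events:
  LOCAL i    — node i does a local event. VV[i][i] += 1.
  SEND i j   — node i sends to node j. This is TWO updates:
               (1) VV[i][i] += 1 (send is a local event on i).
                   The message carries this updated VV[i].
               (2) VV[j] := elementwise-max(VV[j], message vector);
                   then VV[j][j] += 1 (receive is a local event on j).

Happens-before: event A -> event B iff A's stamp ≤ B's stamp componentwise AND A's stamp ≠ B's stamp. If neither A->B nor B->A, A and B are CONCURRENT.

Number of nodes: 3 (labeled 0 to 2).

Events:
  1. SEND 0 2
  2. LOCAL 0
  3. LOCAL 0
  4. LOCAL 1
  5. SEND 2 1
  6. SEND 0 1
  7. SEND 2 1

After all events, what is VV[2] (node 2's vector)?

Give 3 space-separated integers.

Initial: VV[0]=[0, 0, 0]
Initial: VV[1]=[0, 0, 0]
Initial: VV[2]=[0, 0, 0]
Event 1: SEND 0->2: VV[0][0]++ -> VV[0]=[1, 0, 0], msg_vec=[1, 0, 0]; VV[2]=max(VV[2],msg_vec) then VV[2][2]++ -> VV[2]=[1, 0, 1]
Event 2: LOCAL 0: VV[0][0]++ -> VV[0]=[2, 0, 0]
Event 3: LOCAL 0: VV[0][0]++ -> VV[0]=[3, 0, 0]
Event 4: LOCAL 1: VV[1][1]++ -> VV[1]=[0, 1, 0]
Event 5: SEND 2->1: VV[2][2]++ -> VV[2]=[1, 0, 2], msg_vec=[1, 0, 2]; VV[1]=max(VV[1],msg_vec) then VV[1][1]++ -> VV[1]=[1, 2, 2]
Event 6: SEND 0->1: VV[0][0]++ -> VV[0]=[4, 0, 0], msg_vec=[4, 0, 0]; VV[1]=max(VV[1],msg_vec) then VV[1][1]++ -> VV[1]=[4, 3, 2]
Event 7: SEND 2->1: VV[2][2]++ -> VV[2]=[1, 0, 3], msg_vec=[1, 0, 3]; VV[1]=max(VV[1],msg_vec) then VV[1][1]++ -> VV[1]=[4, 4, 3]
Final vectors: VV[0]=[4, 0, 0]; VV[1]=[4, 4, 3]; VV[2]=[1, 0, 3]

Answer: 1 0 3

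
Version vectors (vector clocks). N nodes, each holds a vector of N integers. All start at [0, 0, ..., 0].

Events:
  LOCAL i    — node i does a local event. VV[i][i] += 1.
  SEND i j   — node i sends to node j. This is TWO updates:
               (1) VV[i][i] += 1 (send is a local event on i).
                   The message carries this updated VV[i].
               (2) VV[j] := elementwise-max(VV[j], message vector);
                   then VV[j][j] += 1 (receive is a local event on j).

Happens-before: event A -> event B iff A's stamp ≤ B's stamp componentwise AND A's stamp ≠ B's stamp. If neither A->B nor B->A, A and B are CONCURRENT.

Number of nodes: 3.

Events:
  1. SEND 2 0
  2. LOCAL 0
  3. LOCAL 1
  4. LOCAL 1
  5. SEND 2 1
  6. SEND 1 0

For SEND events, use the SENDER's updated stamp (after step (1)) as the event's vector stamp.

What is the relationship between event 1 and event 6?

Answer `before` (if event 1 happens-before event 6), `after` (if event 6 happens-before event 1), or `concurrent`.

Initial: VV[0]=[0, 0, 0]
Initial: VV[1]=[0, 0, 0]
Initial: VV[2]=[0, 0, 0]
Event 1: SEND 2->0: VV[2][2]++ -> VV[2]=[0, 0, 1], msg_vec=[0, 0, 1]; VV[0]=max(VV[0],msg_vec) then VV[0][0]++ -> VV[0]=[1, 0, 1]
Event 2: LOCAL 0: VV[0][0]++ -> VV[0]=[2, 0, 1]
Event 3: LOCAL 1: VV[1][1]++ -> VV[1]=[0, 1, 0]
Event 4: LOCAL 1: VV[1][1]++ -> VV[1]=[0, 2, 0]
Event 5: SEND 2->1: VV[2][2]++ -> VV[2]=[0, 0, 2], msg_vec=[0, 0, 2]; VV[1]=max(VV[1],msg_vec) then VV[1][1]++ -> VV[1]=[0, 3, 2]
Event 6: SEND 1->0: VV[1][1]++ -> VV[1]=[0, 4, 2], msg_vec=[0, 4, 2]; VV[0]=max(VV[0],msg_vec) then VV[0][0]++ -> VV[0]=[3, 4, 2]
Event 1 stamp: [0, 0, 1]
Event 6 stamp: [0, 4, 2]
[0, 0, 1] <= [0, 4, 2]? True
[0, 4, 2] <= [0, 0, 1]? False
Relation: before

Answer: before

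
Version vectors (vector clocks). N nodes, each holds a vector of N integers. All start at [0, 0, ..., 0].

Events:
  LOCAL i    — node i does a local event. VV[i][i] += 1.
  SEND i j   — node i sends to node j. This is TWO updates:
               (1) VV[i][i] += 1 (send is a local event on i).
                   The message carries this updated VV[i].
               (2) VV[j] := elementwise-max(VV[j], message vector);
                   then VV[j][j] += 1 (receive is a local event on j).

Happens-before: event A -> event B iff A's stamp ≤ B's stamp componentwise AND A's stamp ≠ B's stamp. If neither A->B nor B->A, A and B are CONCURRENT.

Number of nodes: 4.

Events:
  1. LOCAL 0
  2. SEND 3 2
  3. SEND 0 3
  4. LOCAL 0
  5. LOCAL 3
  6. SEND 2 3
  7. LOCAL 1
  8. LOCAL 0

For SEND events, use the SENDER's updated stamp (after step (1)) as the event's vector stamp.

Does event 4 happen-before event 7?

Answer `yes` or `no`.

Initial: VV[0]=[0, 0, 0, 0]
Initial: VV[1]=[0, 0, 0, 0]
Initial: VV[2]=[0, 0, 0, 0]
Initial: VV[3]=[0, 0, 0, 0]
Event 1: LOCAL 0: VV[0][0]++ -> VV[0]=[1, 0, 0, 0]
Event 2: SEND 3->2: VV[3][3]++ -> VV[3]=[0, 0, 0, 1], msg_vec=[0, 0, 0, 1]; VV[2]=max(VV[2],msg_vec) then VV[2][2]++ -> VV[2]=[0, 0, 1, 1]
Event 3: SEND 0->3: VV[0][0]++ -> VV[0]=[2, 0, 0, 0], msg_vec=[2, 0, 0, 0]; VV[3]=max(VV[3],msg_vec) then VV[3][3]++ -> VV[3]=[2, 0, 0, 2]
Event 4: LOCAL 0: VV[0][0]++ -> VV[0]=[3, 0, 0, 0]
Event 5: LOCAL 3: VV[3][3]++ -> VV[3]=[2, 0, 0, 3]
Event 6: SEND 2->3: VV[2][2]++ -> VV[2]=[0, 0, 2, 1], msg_vec=[0, 0, 2, 1]; VV[3]=max(VV[3],msg_vec) then VV[3][3]++ -> VV[3]=[2, 0, 2, 4]
Event 7: LOCAL 1: VV[1][1]++ -> VV[1]=[0, 1, 0, 0]
Event 8: LOCAL 0: VV[0][0]++ -> VV[0]=[4, 0, 0, 0]
Event 4 stamp: [3, 0, 0, 0]
Event 7 stamp: [0, 1, 0, 0]
[3, 0, 0, 0] <= [0, 1, 0, 0]? False. Equal? False. Happens-before: False

Answer: no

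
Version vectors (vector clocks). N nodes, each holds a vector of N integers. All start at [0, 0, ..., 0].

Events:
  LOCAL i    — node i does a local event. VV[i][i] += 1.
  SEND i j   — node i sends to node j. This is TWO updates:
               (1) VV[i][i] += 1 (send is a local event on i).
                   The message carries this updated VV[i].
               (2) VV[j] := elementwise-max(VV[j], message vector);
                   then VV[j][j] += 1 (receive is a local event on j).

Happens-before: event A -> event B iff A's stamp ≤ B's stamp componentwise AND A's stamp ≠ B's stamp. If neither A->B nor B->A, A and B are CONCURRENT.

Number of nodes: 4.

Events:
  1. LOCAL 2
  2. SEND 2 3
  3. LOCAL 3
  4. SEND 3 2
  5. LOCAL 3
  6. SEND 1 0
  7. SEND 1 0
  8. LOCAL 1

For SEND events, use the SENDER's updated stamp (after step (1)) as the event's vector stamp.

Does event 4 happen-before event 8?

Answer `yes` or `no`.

Answer: no

Derivation:
Initial: VV[0]=[0, 0, 0, 0]
Initial: VV[1]=[0, 0, 0, 0]
Initial: VV[2]=[0, 0, 0, 0]
Initial: VV[3]=[0, 0, 0, 0]
Event 1: LOCAL 2: VV[2][2]++ -> VV[2]=[0, 0, 1, 0]
Event 2: SEND 2->3: VV[2][2]++ -> VV[2]=[0, 0, 2, 0], msg_vec=[0, 0, 2, 0]; VV[3]=max(VV[3],msg_vec) then VV[3][3]++ -> VV[3]=[0, 0, 2, 1]
Event 3: LOCAL 3: VV[3][3]++ -> VV[3]=[0, 0, 2, 2]
Event 4: SEND 3->2: VV[3][3]++ -> VV[3]=[0, 0, 2, 3], msg_vec=[0, 0, 2, 3]; VV[2]=max(VV[2],msg_vec) then VV[2][2]++ -> VV[2]=[0, 0, 3, 3]
Event 5: LOCAL 3: VV[3][3]++ -> VV[3]=[0, 0, 2, 4]
Event 6: SEND 1->0: VV[1][1]++ -> VV[1]=[0, 1, 0, 0], msg_vec=[0, 1, 0, 0]; VV[0]=max(VV[0],msg_vec) then VV[0][0]++ -> VV[0]=[1, 1, 0, 0]
Event 7: SEND 1->0: VV[1][1]++ -> VV[1]=[0, 2, 0, 0], msg_vec=[0, 2, 0, 0]; VV[0]=max(VV[0],msg_vec) then VV[0][0]++ -> VV[0]=[2, 2, 0, 0]
Event 8: LOCAL 1: VV[1][1]++ -> VV[1]=[0, 3, 0, 0]
Event 4 stamp: [0, 0, 2, 3]
Event 8 stamp: [0, 3, 0, 0]
[0, 0, 2, 3] <= [0, 3, 0, 0]? False. Equal? False. Happens-before: False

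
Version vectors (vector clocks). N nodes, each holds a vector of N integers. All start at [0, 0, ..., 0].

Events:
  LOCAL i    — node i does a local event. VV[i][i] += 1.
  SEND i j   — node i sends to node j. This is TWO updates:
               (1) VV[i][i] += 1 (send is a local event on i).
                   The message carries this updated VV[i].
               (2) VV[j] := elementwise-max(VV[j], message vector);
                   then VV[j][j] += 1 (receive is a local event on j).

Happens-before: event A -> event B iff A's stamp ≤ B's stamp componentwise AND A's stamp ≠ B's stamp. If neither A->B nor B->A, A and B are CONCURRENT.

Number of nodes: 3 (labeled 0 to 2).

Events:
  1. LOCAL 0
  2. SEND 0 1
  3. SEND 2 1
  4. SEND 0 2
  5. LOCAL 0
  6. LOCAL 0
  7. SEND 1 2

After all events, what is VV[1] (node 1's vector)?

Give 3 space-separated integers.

Initial: VV[0]=[0, 0, 0]
Initial: VV[1]=[0, 0, 0]
Initial: VV[2]=[0, 0, 0]
Event 1: LOCAL 0: VV[0][0]++ -> VV[0]=[1, 0, 0]
Event 2: SEND 0->1: VV[0][0]++ -> VV[0]=[2, 0, 0], msg_vec=[2, 0, 0]; VV[1]=max(VV[1],msg_vec) then VV[1][1]++ -> VV[1]=[2, 1, 0]
Event 3: SEND 2->1: VV[2][2]++ -> VV[2]=[0, 0, 1], msg_vec=[0, 0, 1]; VV[1]=max(VV[1],msg_vec) then VV[1][1]++ -> VV[1]=[2, 2, 1]
Event 4: SEND 0->2: VV[0][0]++ -> VV[0]=[3, 0, 0], msg_vec=[3, 0, 0]; VV[2]=max(VV[2],msg_vec) then VV[2][2]++ -> VV[2]=[3, 0, 2]
Event 5: LOCAL 0: VV[0][0]++ -> VV[0]=[4, 0, 0]
Event 6: LOCAL 0: VV[0][0]++ -> VV[0]=[5, 0, 0]
Event 7: SEND 1->2: VV[1][1]++ -> VV[1]=[2, 3, 1], msg_vec=[2, 3, 1]; VV[2]=max(VV[2],msg_vec) then VV[2][2]++ -> VV[2]=[3, 3, 3]
Final vectors: VV[0]=[5, 0, 0]; VV[1]=[2, 3, 1]; VV[2]=[3, 3, 3]

Answer: 2 3 1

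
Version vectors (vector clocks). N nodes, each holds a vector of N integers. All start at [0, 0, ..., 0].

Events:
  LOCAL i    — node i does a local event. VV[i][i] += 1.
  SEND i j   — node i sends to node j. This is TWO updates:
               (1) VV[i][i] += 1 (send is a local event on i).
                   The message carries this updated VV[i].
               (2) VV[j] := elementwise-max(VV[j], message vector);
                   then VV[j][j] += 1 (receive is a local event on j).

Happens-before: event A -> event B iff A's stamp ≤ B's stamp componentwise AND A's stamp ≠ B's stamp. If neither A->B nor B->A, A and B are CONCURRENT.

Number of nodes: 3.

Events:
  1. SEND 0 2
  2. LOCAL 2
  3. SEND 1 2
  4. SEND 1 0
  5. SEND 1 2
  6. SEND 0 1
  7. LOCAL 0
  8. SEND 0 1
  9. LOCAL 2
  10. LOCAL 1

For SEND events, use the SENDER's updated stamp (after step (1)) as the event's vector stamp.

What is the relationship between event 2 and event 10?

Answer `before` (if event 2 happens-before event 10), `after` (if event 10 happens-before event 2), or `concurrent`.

Initial: VV[0]=[0, 0, 0]
Initial: VV[1]=[0, 0, 0]
Initial: VV[2]=[0, 0, 0]
Event 1: SEND 0->2: VV[0][0]++ -> VV[0]=[1, 0, 0], msg_vec=[1, 0, 0]; VV[2]=max(VV[2],msg_vec) then VV[2][2]++ -> VV[2]=[1, 0, 1]
Event 2: LOCAL 2: VV[2][2]++ -> VV[2]=[1, 0, 2]
Event 3: SEND 1->2: VV[1][1]++ -> VV[1]=[0, 1, 0], msg_vec=[0, 1, 0]; VV[2]=max(VV[2],msg_vec) then VV[2][2]++ -> VV[2]=[1, 1, 3]
Event 4: SEND 1->0: VV[1][1]++ -> VV[1]=[0, 2, 0], msg_vec=[0, 2, 0]; VV[0]=max(VV[0],msg_vec) then VV[0][0]++ -> VV[0]=[2, 2, 0]
Event 5: SEND 1->2: VV[1][1]++ -> VV[1]=[0, 3, 0], msg_vec=[0, 3, 0]; VV[2]=max(VV[2],msg_vec) then VV[2][2]++ -> VV[2]=[1, 3, 4]
Event 6: SEND 0->1: VV[0][0]++ -> VV[0]=[3, 2, 0], msg_vec=[3, 2, 0]; VV[1]=max(VV[1],msg_vec) then VV[1][1]++ -> VV[1]=[3, 4, 0]
Event 7: LOCAL 0: VV[0][0]++ -> VV[0]=[4, 2, 0]
Event 8: SEND 0->1: VV[0][0]++ -> VV[0]=[5, 2, 0], msg_vec=[5, 2, 0]; VV[1]=max(VV[1],msg_vec) then VV[1][1]++ -> VV[1]=[5, 5, 0]
Event 9: LOCAL 2: VV[2][2]++ -> VV[2]=[1, 3, 5]
Event 10: LOCAL 1: VV[1][1]++ -> VV[1]=[5, 6, 0]
Event 2 stamp: [1, 0, 2]
Event 10 stamp: [5, 6, 0]
[1, 0, 2] <= [5, 6, 0]? False
[5, 6, 0] <= [1, 0, 2]? False
Relation: concurrent

Answer: concurrent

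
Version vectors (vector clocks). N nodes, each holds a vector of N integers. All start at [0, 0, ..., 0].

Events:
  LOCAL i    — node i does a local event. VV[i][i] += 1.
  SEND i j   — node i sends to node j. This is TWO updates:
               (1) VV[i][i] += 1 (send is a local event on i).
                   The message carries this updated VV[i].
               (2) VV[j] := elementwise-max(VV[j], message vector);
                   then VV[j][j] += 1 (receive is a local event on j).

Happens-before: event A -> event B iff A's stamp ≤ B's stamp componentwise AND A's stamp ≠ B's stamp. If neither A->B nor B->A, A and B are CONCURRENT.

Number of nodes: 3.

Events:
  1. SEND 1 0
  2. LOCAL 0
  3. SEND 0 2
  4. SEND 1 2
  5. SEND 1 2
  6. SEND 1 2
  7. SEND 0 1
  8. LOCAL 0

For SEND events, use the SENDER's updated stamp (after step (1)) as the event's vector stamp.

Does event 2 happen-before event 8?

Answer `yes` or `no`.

Initial: VV[0]=[0, 0, 0]
Initial: VV[1]=[0, 0, 0]
Initial: VV[2]=[0, 0, 0]
Event 1: SEND 1->0: VV[1][1]++ -> VV[1]=[0, 1, 0], msg_vec=[0, 1, 0]; VV[0]=max(VV[0],msg_vec) then VV[0][0]++ -> VV[0]=[1, 1, 0]
Event 2: LOCAL 0: VV[0][0]++ -> VV[0]=[2, 1, 0]
Event 3: SEND 0->2: VV[0][0]++ -> VV[0]=[3, 1, 0], msg_vec=[3, 1, 0]; VV[2]=max(VV[2],msg_vec) then VV[2][2]++ -> VV[2]=[3, 1, 1]
Event 4: SEND 1->2: VV[1][1]++ -> VV[1]=[0, 2, 0], msg_vec=[0, 2, 0]; VV[2]=max(VV[2],msg_vec) then VV[2][2]++ -> VV[2]=[3, 2, 2]
Event 5: SEND 1->2: VV[1][1]++ -> VV[1]=[0, 3, 0], msg_vec=[0, 3, 0]; VV[2]=max(VV[2],msg_vec) then VV[2][2]++ -> VV[2]=[3, 3, 3]
Event 6: SEND 1->2: VV[1][1]++ -> VV[1]=[0, 4, 0], msg_vec=[0, 4, 0]; VV[2]=max(VV[2],msg_vec) then VV[2][2]++ -> VV[2]=[3, 4, 4]
Event 7: SEND 0->1: VV[0][0]++ -> VV[0]=[4, 1, 0], msg_vec=[4, 1, 0]; VV[1]=max(VV[1],msg_vec) then VV[1][1]++ -> VV[1]=[4, 5, 0]
Event 8: LOCAL 0: VV[0][0]++ -> VV[0]=[5, 1, 0]
Event 2 stamp: [2, 1, 0]
Event 8 stamp: [5, 1, 0]
[2, 1, 0] <= [5, 1, 0]? True. Equal? False. Happens-before: True

Answer: yes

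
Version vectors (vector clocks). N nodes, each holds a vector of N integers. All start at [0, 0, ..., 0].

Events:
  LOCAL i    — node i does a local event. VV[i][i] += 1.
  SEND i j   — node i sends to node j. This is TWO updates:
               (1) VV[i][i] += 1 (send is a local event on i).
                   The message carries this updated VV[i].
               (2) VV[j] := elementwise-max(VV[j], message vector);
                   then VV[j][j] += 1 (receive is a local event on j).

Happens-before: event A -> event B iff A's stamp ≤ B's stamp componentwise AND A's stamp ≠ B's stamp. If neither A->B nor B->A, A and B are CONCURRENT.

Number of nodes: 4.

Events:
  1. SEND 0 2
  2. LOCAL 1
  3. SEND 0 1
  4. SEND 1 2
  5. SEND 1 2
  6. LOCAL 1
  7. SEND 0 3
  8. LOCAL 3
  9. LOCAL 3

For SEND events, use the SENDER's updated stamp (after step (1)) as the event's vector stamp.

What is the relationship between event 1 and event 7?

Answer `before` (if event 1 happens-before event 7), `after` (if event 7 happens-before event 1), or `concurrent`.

Answer: before

Derivation:
Initial: VV[0]=[0, 0, 0, 0]
Initial: VV[1]=[0, 0, 0, 0]
Initial: VV[2]=[0, 0, 0, 0]
Initial: VV[3]=[0, 0, 0, 0]
Event 1: SEND 0->2: VV[0][0]++ -> VV[0]=[1, 0, 0, 0], msg_vec=[1, 0, 0, 0]; VV[2]=max(VV[2],msg_vec) then VV[2][2]++ -> VV[2]=[1, 0, 1, 0]
Event 2: LOCAL 1: VV[1][1]++ -> VV[1]=[0, 1, 0, 0]
Event 3: SEND 0->1: VV[0][0]++ -> VV[0]=[2, 0, 0, 0], msg_vec=[2, 0, 0, 0]; VV[1]=max(VV[1],msg_vec) then VV[1][1]++ -> VV[1]=[2, 2, 0, 0]
Event 4: SEND 1->2: VV[1][1]++ -> VV[1]=[2, 3, 0, 0], msg_vec=[2, 3, 0, 0]; VV[2]=max(VV[2],msg_vec) then VV[2][2]++ -> VV[2]=[2, 3, 2, 0]
Event 5: SEND 1->2: VV[1][1]++ -> VV[1]=[2, 4, 0, 0], msg_vec=[2, 4, 0, 0]; VV[2]=max(VV[2],msg_vec) then VV[2][2]++ -> VV[2]=[2, 4, 3, 0]
Event 6: LOCAL 1: VV[1][1]++ -> VV[1]=[2, 5, 0, 0]
Event 7: SEND 0->3: VV[0][0]++ -> VV[0]=[3, 0, 0, 0], msg_vec=[3, 0, 0, 0]; VV[3]=max(VV[3],msg_vec) then VV[3][3]++ -> VV[3]=[3, 0, 0, 1]
Event 8: LOCAL 3: VV[3][3]++ -> VV[3]=[3, 0, 0, 2]
Event 9: LOCAL 3: VV[3][3]++ -> VV[3]=[3, 0, 0, 3]
Event 1 stamp: [1, 0, 0, 0]
Event 7 stamp: [3, 0, 0, 0]
[1, 0, 0, 0] <= [3, 0, 0, 0]? True
[3, 0, 0, 0] <= [1, 0, 0, 0]? False
Relation: before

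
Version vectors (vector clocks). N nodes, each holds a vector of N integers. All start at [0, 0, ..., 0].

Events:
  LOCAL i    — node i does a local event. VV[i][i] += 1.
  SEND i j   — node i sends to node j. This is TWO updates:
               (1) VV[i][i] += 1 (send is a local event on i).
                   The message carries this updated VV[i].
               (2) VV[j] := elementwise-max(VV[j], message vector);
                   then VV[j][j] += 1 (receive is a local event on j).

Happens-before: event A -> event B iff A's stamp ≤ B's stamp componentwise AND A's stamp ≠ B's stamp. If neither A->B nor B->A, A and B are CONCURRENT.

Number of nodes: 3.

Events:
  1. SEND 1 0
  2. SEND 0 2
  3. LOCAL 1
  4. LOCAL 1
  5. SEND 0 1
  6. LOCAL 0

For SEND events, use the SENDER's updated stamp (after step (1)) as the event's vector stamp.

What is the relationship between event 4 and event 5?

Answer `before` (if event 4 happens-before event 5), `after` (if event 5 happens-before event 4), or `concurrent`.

Initial: VV[0]=[0, 0, 0]
Initial: VV[1]=[0, 0, 0]
Initial: VV[2]=[0, 0, 0]
Event 1: SEND 1->0: VV[1][1]++ -> VV[1]=[0, 1, 0], msg_vec=[0, 1, 0]; VV[0]=max(VV[0],msg_vec) then VV[0][0]++ -> VV[0]=[1, 1, 0]
Event 2: SEND 0->2: VV[0][0]++ -> VV[0]=[2, 1, 0], msg_vec=[2, 1, 0]; VV[2]=max(VV[2],msg_vec) then VV[2][2]++ -> VV[2]=[2, 1, 1]
Event 3: LOCAL 1: VV[1][1]++ -> VV[1]=[0, 2, 0]
Event 4: LOCAL 1: VV[1][1]++ -> VV[1]=[0, 3, 0]
Event 5: SEND 0->1: VV[0][0]++ -> VV[0]=[3, 1, 0], msg_vec=[3, 1, 0]; VV[1]=max(VV[1],msg_vec) then VV[1][1]++ -> VV[1]=[3, 4, 0]
Event 6: LOCAL 0: VV[0][0]++ -> VV[0]=[4, 1, 0]
Event 4 stamp: [0, 3, 0]
Event 5 stamp: [3, 1, 0]
[0, 3, 0] <= [3, 1, 0]? False
[3, 1, 0] <= [0, 3, 0]? False
Relation: concurrent

Answer: concurrent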